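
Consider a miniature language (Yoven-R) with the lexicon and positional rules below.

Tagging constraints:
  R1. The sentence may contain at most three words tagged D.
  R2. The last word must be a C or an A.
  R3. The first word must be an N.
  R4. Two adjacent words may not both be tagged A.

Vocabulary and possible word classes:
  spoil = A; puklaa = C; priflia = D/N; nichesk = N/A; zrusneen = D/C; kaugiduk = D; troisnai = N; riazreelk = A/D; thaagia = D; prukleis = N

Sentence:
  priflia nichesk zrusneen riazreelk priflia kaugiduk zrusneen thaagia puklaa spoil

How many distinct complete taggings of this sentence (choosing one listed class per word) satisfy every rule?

Candidates per position — 1:priflia {D,N}; 2:nichesk {N,A}; 3:zrusneen {D,C}; 4:riazreelk {A,D}; 5:priflia {D,N}; 6:kaugiduk {D}; 7:zrusneen {D,C}; 8:thaagia {D}; 9:puklaa {C}; 10:spoil {A}.
There are 64 candidate sequences in total.
Checking each against the rules leaves 10 sequences.
Count = 10.

10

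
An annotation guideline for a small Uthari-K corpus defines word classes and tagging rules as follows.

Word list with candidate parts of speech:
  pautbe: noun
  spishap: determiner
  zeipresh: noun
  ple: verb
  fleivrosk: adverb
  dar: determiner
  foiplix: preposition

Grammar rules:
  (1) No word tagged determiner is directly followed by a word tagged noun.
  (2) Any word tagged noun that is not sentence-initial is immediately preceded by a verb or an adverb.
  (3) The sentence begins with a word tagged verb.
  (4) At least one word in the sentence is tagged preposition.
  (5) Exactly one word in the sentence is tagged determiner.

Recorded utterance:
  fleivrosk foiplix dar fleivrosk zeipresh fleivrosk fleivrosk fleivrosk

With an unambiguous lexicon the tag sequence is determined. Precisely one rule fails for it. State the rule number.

Fixed tagging: adverb preposition determiner adverb noun adverb adverb adverb.
Checking each rule: R1 holds, R2 holds, R3 violated, R4 holds, R5 holds.
Only rule 3 fails.

3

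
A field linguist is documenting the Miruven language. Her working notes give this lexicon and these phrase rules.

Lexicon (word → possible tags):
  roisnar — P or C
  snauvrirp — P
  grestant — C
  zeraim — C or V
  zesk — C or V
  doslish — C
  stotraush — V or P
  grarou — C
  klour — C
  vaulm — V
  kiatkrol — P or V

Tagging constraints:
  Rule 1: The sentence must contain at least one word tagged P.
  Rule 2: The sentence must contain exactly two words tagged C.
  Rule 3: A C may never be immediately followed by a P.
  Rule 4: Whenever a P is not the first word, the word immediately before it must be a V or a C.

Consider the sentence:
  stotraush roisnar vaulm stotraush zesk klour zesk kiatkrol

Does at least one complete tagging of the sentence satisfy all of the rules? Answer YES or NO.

YES

Candidates per position — 1:stotraush {V,P}; 2:roisnar {P,C}; 3:vaulm {V}; 4:stotraush {V,P}; 5:zesk {C,V}; 6:klour {C}; 7:zesk {C,V}; 8:kiatkrol {P,V}.
One satisfying assignment: P C V V V C V P.
Rule-by-rule: rule 1 ok; rule 2 ok; rule 3 ok; rule 4 ok.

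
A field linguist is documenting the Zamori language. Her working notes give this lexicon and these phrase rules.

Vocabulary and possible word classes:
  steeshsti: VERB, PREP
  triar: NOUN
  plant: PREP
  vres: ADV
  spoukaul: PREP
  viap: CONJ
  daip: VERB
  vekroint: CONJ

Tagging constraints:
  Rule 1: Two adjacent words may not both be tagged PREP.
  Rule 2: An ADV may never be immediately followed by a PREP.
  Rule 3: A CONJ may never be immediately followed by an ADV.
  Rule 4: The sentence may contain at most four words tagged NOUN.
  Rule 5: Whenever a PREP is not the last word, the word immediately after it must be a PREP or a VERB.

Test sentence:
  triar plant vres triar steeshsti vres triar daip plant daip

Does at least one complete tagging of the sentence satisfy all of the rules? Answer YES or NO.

Candidates per position — 1:triar {NOUN}; 2:plant {PREP}; 3:vres {ADV}; 4:triar {NOUN}; 5:steeshsti {VERB,PREP}; 6:vres {ADV}; 7:triar {NOUN}; 8:daip {VERB}; 9:plant {PREP}; 10:daip {VERB}.
Rule 5 cannot be satisfied by any choice of tags from the lexicon.
So there is no consistent tagging.

NO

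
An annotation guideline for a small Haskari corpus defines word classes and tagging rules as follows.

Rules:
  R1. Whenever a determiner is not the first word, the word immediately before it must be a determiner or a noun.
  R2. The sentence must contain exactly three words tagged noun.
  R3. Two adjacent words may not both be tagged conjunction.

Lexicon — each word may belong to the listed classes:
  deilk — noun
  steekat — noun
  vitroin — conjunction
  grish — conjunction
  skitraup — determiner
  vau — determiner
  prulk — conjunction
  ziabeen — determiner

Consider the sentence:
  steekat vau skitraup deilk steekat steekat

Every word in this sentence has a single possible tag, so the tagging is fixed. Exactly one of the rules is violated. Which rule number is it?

Fixed tagging: noun determiner determiner noun noun noun.
Applying the rules: R1 ok, R2 fails, R3 ok.
Only rule 2 fails.

2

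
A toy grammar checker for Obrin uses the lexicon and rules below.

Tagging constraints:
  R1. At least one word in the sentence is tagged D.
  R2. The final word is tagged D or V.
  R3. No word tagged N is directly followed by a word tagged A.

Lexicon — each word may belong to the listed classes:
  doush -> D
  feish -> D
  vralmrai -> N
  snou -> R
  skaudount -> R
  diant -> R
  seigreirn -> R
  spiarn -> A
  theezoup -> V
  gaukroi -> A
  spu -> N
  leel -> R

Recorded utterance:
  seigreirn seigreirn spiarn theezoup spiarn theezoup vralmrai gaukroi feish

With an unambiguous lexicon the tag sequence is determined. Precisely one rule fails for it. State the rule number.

3

Fixed tagging: R R A V A V N A D.
Rule check: R1 holds, R2 holds, R3 violated.
Only rule 3 fails.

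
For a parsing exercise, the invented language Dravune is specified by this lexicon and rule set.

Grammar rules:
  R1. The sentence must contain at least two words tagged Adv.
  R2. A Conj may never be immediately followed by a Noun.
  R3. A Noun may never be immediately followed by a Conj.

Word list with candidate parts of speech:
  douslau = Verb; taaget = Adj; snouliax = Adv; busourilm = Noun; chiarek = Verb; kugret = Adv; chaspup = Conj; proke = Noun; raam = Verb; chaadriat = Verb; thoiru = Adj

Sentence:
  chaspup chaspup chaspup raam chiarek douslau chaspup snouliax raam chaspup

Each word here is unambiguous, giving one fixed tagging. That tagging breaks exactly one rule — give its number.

1

Fixed tagging: Conj Conj Conj Verb Verb Verb Conj Adv Verb Conj.
Checking each rule: R1 violated, R2 holds, R3 holds.
Only rule 1 fails.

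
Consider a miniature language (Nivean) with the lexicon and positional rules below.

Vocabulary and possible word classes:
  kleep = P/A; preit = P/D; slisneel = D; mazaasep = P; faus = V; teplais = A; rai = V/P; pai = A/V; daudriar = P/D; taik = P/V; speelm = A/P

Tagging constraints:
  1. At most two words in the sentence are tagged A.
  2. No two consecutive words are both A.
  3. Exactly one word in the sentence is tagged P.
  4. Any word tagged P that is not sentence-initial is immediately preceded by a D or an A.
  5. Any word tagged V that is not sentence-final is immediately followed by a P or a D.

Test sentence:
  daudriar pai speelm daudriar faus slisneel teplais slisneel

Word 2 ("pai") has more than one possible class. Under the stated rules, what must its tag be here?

A

Candidates per position — 1:daudriar {P,D}; 2:pai {A,V}; 3:speelm {A,P}; 4:daudriar {P,D}; 5:faus {V}; 6:slisneel {D}; 7:teplais {A}; 8:slisneel {D}.
Position 2: the remaining choice is settled jointly with positions 1, 3, 4 — only A at position 2 is part of a tagging that satisfies every rule.
So the tagging must be: D A P D V D A D.
Check: rule 1 holds; rule 2 holds; rule 3 holds; rule 4 holds; rule 5 holds.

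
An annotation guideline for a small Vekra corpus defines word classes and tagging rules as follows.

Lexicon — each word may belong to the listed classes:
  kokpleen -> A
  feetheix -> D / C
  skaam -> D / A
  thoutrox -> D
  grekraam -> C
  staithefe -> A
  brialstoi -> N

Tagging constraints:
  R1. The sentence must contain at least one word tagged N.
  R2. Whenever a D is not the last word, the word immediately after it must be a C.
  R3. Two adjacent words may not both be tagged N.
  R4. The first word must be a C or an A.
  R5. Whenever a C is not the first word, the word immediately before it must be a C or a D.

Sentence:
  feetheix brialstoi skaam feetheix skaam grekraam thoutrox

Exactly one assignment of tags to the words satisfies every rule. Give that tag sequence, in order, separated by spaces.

Candidates per position — 1:feetheix {D,C}; 2:brialstoi {N}; 3:skaam {D,A}; 4:feetheix {D,C}; 5:skaam {D,A}; 6:grekraam {C}; 7:thoutrox {D}.
At position 1, choosing D makes rule 2 impossible to satisfy; hence C.
At position 4, choosing D makes rule 2 impossible to satisfy; hence C.
At position 5, choosing A makes rule 5 impossible to satisfy; hence D.
At position 3, choosing A makes rule 5 impossible to satisfy; hence D.
So the tagging must be: C N D C D C D.
Rule-by-rule: rule 1 ✓; rule 2 ✓; rule 3 ✓; rule 4 ✓; rule 5 ✓.

C N D C D C D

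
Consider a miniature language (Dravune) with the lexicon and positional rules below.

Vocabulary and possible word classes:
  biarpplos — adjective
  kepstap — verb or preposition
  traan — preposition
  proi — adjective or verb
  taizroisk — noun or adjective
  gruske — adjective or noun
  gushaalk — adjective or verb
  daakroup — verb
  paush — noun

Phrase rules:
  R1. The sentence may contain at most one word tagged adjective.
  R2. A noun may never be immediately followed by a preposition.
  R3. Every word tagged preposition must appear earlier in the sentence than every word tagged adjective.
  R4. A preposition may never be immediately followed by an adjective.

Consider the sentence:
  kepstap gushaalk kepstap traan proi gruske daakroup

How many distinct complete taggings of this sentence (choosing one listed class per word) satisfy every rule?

8

Candidates per position — 1:kepstap {verb,preposition}; 2:gushaalk {adjective,verb}; 3:kepstap {verb,preposition}; 4:traan {preposition}; 5:proi {adjective,verb}; 6:gruske {adjective,noun}; 7:daakroup {verb}.
There are 32 candidate sequences in total.
Checking each against the rules leaves 8 sequences.
Count = 8.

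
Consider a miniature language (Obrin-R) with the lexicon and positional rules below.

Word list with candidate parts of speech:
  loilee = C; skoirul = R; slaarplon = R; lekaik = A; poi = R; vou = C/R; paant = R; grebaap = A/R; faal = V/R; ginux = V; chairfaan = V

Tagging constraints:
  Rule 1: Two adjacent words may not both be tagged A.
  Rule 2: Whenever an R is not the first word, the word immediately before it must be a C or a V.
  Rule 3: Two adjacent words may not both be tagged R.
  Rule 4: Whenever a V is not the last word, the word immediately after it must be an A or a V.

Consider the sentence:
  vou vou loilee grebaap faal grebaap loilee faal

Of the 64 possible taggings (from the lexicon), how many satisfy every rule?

12

Candidates per position — 1:vou {C,R}; 2:vou {C,R}; 3:loilee {C}; 4:grebaap {A,R}; 5:faal {V,R}; 6:grebaap {A,R}; 7:loilee {C}; 8:faal {V,R}.
There are 64 candidate sequences in total.
Checking each against the rules leaves 12 sequences.
Count = 12.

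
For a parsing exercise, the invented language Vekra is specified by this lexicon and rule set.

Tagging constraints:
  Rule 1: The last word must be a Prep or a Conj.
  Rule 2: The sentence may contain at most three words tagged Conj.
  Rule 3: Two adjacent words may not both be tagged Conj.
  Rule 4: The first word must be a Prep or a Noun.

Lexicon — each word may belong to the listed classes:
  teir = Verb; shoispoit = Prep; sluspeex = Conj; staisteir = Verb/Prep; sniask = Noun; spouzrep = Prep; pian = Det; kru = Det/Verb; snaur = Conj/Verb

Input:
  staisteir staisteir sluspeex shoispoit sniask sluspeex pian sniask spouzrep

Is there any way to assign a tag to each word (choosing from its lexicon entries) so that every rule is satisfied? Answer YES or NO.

Candidates per position — 1:staisteir {Verb,Prep}; 2:staisteir {Verb,Prep}; 3:sluspeex {Conj}; 4:shoispoit {Prep}; 5:sniask {Noun}; 6:sluspeex {Conj}; 7:pian {Det}; 8:sniask {Noun}; 9:spouzrep {Prep}.
One satisfying assignment: Prep Prep Conj Prep Noun Conj Det Noun Prep.
Check: rule 1 satisfied; rule 2 satisfied; rule 3 satisfied; rule 4 satisfied.

YES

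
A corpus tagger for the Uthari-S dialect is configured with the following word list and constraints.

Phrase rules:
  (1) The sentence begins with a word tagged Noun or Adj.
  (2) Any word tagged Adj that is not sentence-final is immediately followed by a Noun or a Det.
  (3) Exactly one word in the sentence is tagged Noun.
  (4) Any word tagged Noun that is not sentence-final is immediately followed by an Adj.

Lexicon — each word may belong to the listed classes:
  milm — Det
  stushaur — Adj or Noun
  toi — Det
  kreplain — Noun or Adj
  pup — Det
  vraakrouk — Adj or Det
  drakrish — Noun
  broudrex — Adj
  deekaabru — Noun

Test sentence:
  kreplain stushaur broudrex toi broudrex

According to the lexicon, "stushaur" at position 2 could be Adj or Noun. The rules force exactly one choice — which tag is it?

Candidates per position — 1:kreplain {Noun,Adj}; 2:stushaur {Adj,Noun}; 3:broudrex {Adj}; 4:toi {Det}; 5:broudrex {Adj}.
At position 2, choosing Adj makes rule 2 impossible to satisfy; hence Noun.
At position 1, choosing Noun makes rule 3 impossible to satisfy; hence Adj.
The only consistent sequence is: Adj Noun Adj Det Adj.
Verifying each rule — rule 1 ✓; rule 2 ✓; rule 3 ✓; rule 4 ✓.

Noun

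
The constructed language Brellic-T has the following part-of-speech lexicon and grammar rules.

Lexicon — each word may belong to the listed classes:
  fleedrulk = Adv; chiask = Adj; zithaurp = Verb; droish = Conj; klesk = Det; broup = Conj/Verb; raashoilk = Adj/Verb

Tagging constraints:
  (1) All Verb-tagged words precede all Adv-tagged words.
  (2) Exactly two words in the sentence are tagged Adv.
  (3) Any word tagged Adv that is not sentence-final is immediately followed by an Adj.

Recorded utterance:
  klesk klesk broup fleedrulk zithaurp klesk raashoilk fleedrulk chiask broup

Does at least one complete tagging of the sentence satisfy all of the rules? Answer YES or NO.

NO

Candidates per position — 1:klesk {Det}; 2:klesk {Det}; 3:broup {Conj,Verb}; 4:fleedrulk {Adv}; 5:zithaurp {Verb}; 6:klesk {Det}; 7:raashoilk {Adj,Verb}; 8:fleedrulk {Adv}; 9:chiask {Adj}; 10:broup {Conj,Verb}.
Rule 1 cannot be satisfied by any choice of tags from the lexicon.
So there is no consistent tagging.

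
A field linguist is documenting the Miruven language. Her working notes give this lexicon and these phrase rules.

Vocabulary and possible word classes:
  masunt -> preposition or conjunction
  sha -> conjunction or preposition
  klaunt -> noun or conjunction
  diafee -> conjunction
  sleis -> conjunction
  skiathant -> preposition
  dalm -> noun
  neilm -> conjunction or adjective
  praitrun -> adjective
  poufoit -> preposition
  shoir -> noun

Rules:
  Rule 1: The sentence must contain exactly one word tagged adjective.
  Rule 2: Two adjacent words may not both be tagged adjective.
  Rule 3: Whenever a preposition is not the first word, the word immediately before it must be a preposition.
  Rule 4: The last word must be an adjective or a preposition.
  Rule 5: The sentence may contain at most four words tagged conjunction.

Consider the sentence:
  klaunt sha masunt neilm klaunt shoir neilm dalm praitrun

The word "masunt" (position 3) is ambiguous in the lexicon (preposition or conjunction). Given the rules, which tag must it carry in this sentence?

Candidates per position — 1:klaunt {noun,conjunction}; 2:sha {conjunction,preposition}; 3:masunt {preposition,conjunction}; 4:neilm {conjunction,adjective}; 5:klaunt {noun,conjunction}; 6:shoir {noun}; 7:neilm {conjunction,adjective}; 8:dalm {noun}; 9:praitrun {adjective}.
If word 2 were preposition, no tagging could satisfy rule 3; so word 2 is conjunction.
If word 3 were preposition, no tagging could satisfy rule 3; so word 3 is conjunction.
If word 4 were adjective, no tagging could satisfy rule 1; so word 4 is conjunction.
If word 7 were adjective, no tagging could satisfy rule 1; so word 7 is conjunction.
If word 1 were conjunction, no tagging could satisfy rule 5; so word 1 is noun.
If word 5 were conjunction, no tagging could satisfy rule 5; so word 5 is noun.
The only consistent sequence is: noun conjunction conjunction conjunction noun noun conjunction noun adjective.
Rule-by-rule: rule 1 holds; rule 2 holds; rule 3 holds; rule 4 holds; rule 5 holds.

conjunction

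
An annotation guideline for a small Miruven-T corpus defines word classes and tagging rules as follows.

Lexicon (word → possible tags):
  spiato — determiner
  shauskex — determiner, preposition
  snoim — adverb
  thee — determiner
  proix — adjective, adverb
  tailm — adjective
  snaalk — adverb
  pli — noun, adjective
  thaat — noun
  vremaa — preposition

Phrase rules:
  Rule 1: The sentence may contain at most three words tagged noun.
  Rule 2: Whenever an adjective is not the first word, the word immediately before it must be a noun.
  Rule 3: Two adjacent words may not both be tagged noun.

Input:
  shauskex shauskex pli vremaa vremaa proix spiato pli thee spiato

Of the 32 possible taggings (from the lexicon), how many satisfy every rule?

Candidates per position — 1:shauskex {determiner,preposition}; 2:shauskex {determiner,preposition}; 3:pli {noun,adjective}; 4:vremaa {preposition}; 5:vremaa {preposition}; 6:proix {adjective,adverb}; 7:spiato {determiner}; 8:pli {noun,adjective}; 9:thee {determiner}; 10:spiato {determiner}.
There are 32 candidate sequences in total.
The sequences that satisfy every rule: determiner determiner noun preposition preposition adverb determiner noun determiner determiner; determiner preposition noun preposition preposition adverb determiner noun determiner determiner; preposition determiner noun preposition preposition adverb determiner noun determiner determiner; preposition preposition noun preposition preposition adverb determiner noun determiner determiner.
Count = 4.

4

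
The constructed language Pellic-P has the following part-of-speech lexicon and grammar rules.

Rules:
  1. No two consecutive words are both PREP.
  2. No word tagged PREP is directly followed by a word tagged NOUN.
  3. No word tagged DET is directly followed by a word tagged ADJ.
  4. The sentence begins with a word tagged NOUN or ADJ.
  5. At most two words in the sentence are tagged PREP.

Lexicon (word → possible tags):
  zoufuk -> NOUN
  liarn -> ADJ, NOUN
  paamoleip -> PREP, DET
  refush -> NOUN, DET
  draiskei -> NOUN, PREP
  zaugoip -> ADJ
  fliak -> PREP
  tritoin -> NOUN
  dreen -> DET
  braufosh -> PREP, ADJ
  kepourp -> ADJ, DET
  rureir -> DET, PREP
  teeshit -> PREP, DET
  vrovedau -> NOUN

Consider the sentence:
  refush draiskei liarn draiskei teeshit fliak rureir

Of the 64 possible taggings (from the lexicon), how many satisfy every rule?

Candidates per position — 1:refush {NOUN,DET}; 2:draiskei {NOUN,PREP}; 3:liarn {ADJ,NOUN}; 4:draiskei {NOUN,PREP}; 5:teeshit {PREP,DET}; 6:fliak {PREP}; 7:rureir {DET,PREP}.
There are 64 candidate sequences in total.
The sequences that satisfy every rule: NOUN NOUN ADJ NOUN DET PREP DET; NOUN NOUN ADJ PREP DET PREP DET; NOUN NOUN NOUN NOUN DET PREP DET; NOUN NOUN NOUN PREP DET PREP DET; NOUN PREP ADJ NOUN DET PREP DET.
Count = 5.

5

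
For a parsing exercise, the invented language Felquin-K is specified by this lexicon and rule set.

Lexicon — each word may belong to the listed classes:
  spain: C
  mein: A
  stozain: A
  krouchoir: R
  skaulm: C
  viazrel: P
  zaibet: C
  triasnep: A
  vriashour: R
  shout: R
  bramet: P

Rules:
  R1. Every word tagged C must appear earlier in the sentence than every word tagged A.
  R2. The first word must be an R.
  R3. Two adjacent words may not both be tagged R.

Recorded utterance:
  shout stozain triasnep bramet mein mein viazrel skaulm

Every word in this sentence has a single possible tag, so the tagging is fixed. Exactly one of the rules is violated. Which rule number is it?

1

Fixed tagging: R A A P A A P C.
Rule check: R1 fails, R2 ok, R3 ok.
Only rule 1 fails.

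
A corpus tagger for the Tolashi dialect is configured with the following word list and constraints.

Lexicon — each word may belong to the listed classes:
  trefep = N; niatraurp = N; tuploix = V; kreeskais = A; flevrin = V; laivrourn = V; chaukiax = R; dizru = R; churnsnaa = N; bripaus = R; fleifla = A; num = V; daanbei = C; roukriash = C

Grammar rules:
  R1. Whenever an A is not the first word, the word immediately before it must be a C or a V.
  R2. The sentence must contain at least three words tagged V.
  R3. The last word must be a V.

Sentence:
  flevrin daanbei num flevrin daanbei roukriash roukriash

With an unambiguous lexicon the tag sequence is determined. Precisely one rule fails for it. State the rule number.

Fixed tagging: V C V V C C C.
Applying the rules: R1 ✓, R2 ✓, R3 ✗.
Only rule 3 fails.

3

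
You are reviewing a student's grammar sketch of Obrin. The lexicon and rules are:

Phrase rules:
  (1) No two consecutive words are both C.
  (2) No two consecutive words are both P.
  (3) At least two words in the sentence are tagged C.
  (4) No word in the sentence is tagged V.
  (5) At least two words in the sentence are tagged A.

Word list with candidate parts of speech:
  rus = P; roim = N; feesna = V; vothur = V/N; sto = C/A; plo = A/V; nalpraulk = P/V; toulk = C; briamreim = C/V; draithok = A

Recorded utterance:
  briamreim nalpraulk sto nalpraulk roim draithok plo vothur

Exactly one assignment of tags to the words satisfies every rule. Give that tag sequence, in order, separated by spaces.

Candidates per position — 1:briamreim {C,V}; 2:nalpraulk {P,V}; 3:sto {C,A}; 4:nalpraulk {P,V}; 5:roim {N}; 6:draithok {A}; 7:plo {A,V}; 8:vothur {V,N}.
At position 1, choosing V makes rule 3 impossible to satisfy; hence C.
At position 2, choosing V makes rule 4 impossible to satisfy; hence P.
At position 3, choosing A makes rule 3 impossible to satisfy; hence C.
At position 4, choosing V makes rule 4 impossible to satisfy; hence P.
At position 7, choosing V makes rule 4 impossible to satisfy; hence A.
At position 8, choosing V makes rule 4 impossible to satisfy; hence N.
So the tagging must be: C P C P N A A N.
Rule-by-rule: rule 1 satisfied; rule 2 satisfied; rule 3 satisfied; rule 4 satisfied; rule 5 satisfied.

C P C P N A A N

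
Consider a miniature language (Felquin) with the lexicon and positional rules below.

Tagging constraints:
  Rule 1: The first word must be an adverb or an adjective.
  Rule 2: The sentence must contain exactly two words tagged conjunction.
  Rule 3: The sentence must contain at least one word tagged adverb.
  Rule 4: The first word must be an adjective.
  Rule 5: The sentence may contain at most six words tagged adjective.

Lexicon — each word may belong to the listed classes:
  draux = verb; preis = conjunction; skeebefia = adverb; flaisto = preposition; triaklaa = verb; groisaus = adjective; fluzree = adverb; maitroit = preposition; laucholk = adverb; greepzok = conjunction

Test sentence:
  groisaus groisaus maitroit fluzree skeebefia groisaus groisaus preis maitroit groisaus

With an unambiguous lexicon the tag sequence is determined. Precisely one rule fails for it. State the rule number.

Fixed tagging: adjective adjective preposition adverb adverb adjective adjective conjunction preposition adjective.
Applying the rules: R1 ok, R2 fails, R3 ok, R4 ok, R5 ok.
Only rule 2 fails.

2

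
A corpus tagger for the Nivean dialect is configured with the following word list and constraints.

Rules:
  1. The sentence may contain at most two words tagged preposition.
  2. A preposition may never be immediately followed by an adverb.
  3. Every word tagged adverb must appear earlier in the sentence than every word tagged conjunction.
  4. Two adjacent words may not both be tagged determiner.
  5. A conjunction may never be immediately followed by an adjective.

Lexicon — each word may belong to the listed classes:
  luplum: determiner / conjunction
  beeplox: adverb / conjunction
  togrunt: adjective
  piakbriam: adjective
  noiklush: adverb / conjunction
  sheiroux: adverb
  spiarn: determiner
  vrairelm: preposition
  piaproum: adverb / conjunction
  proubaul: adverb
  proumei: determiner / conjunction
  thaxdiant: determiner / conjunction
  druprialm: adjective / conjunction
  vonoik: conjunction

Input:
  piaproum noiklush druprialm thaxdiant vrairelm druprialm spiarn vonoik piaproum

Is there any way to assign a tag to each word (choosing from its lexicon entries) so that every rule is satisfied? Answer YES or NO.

YES

Candidates per position — 1:piaproum {adverb,conjunction}; 2:noiklush {adverb,conjunction}; 3:druprialm {adjective,conjunction}; 4:thaxdiant {determiner,conjunction}; 5:vrairelm {preposition}; 6:druprialm {adjective,conjunction}; 7:spiarn {determiner}; 8:vonoik {conjunction}; 9:piaproum {adverb,conjunction}.
One satisfying assignment: conjunction conjunction conjunction conjunction preposition conjunction determiner conjunction conjunction.
Rule-by-rule: rule 1 ok; rule 2 ok; rule 3 ok; rule 4 ok; rule 5 ok.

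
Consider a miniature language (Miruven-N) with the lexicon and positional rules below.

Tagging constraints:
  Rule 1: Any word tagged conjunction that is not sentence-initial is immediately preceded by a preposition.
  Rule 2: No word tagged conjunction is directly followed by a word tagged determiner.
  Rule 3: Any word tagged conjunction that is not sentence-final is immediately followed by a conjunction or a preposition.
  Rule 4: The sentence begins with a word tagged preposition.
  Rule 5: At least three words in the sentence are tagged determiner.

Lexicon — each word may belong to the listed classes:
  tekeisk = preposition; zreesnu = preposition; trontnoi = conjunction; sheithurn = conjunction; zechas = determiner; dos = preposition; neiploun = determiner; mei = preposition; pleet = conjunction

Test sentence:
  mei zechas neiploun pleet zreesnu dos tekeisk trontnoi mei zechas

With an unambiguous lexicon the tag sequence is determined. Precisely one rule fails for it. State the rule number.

Fixed tagging: preposition determiner determiner conjunction preposition preposition preposition conjunction preposition determiner.
Applying the rules: R1 ✗, R2 ✓, R3 ✓, R4 ✓, R5 ✓.
Only rule 1 fails.

1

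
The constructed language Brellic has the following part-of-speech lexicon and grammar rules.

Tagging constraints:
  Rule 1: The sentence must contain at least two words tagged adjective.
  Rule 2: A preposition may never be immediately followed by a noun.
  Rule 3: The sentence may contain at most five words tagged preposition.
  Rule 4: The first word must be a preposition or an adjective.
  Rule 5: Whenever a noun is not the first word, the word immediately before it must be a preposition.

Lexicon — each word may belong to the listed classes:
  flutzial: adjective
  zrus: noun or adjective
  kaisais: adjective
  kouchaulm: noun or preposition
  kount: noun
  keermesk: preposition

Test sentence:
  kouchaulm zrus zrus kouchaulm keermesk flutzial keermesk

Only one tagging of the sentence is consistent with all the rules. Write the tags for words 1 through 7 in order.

Candidates per position — 1:kouchaulm {noun,preposition}; 2:zrus {noun,adjective}; 3:zrus {noun,adjective}; 4:kouchaulm {noun,preposition}; 5:keermesk {preposition}; 6:flutzial {adjective}; 7:keermesk {preposition}.
At position 1, choosing noun makes rule 4 impossible to satisfy; hence preposition.
At position 2, choosing noun makes rule 2 impossible to satisfy; hence adjective.
At position 3, choosing noun makes rule 5 impossible to satisfy; hence adjective.
At position 4, choosing noun makes rule 5 impossible to satisfy; hence preposition.
The unique satisfying tagging is: preposition adjective adjective preposition preposition adjective preposition.
Checking: rule 1 holds; rule 2 holds; rule 3 holds; rule 4 holds; rule 5 holds.

preposition adjective adjective preposition preposition adjective preposition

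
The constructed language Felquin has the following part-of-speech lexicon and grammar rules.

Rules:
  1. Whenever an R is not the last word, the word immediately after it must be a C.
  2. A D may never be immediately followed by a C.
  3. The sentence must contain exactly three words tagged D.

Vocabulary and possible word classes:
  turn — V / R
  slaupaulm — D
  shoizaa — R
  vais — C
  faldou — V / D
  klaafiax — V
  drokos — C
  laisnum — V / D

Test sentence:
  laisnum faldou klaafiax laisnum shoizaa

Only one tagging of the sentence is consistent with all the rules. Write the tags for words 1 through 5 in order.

D D V D R

Candidates per position — 1:laisnum {V,D}; 2:faldou {V,D}; 3:klaafiax {V}; 4:laisnum {V,D}; 5:shoizaa {R}.
Position 1: tagging it V would leave rule 3 unsatisfiable, so it must be D.
Position 2: tagging it V would leave rule 3 unsatisfiable, so it must be D.
Position 4: tagging it V would leave rule 3 unsatisfiable, so it must be D.
So the tagging must be: D D V D R.
Verifying each rule — rule 1 holds; rule 2 holds; rule 3 holds.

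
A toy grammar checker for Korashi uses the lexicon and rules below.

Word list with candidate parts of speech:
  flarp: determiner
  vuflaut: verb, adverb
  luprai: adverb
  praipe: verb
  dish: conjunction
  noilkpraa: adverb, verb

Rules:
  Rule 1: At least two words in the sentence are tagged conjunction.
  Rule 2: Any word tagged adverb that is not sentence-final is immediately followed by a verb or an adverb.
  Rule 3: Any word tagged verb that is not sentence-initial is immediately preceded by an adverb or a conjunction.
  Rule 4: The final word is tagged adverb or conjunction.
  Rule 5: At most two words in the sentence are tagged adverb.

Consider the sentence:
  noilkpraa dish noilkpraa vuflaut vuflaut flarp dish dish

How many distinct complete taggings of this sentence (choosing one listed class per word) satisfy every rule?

2

Candidates per position — 1:noilkpraa {adverb,verb}; 2:dish {conjunction}; 3:noilkpraa {adverb,verb}; 4:vuflaut {verb,adverb}; 5:vuflaut {verb,adverb}; 6:flarp {determiner}; 7:dish {conjunction}; 8:dish {conjunction}.
There are 16 candidate sequences in total.
The sequences that satisfy every rule: verb conjunction adverb adverb verb determiner conjunction conjunction; verb conjunction verb adverb verb determiner conjunction conjunction.
Count = 2.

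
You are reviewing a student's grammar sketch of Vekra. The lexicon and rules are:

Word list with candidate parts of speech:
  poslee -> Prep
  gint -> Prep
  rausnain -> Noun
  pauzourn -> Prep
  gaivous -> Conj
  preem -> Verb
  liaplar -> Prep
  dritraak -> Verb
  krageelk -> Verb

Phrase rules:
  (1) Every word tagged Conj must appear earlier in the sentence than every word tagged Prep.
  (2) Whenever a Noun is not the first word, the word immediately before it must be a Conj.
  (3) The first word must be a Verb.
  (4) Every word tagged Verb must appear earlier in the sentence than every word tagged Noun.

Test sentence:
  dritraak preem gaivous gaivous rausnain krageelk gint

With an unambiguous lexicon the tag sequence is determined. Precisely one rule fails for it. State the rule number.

4

Fixed tagging: Verb Verb Conj Conj Noun Verb Prep.
Checking each rule: R1 ✓, R2 ✓, R3 ✓, R4 ✗.
Only rule 4 fails.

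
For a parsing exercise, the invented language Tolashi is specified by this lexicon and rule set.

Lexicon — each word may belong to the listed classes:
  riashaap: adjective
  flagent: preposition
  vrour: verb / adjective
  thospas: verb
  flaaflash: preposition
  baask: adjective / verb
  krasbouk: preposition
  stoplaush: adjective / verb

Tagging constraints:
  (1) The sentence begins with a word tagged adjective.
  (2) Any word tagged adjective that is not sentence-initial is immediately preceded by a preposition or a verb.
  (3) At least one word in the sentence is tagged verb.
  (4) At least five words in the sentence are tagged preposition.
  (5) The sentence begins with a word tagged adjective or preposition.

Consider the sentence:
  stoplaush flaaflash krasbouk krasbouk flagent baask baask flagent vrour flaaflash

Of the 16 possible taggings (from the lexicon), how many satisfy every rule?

6

Candidates per position — 1:stoplaush {adjective,verb}; 2:flaaflash {preposition}; 3:krasbouk {preposition}; 4:krasbouk {preposition}; 5:flagent {preposition}; 6:baask {adjective,verb}; 7:baask {adjective,verb}; 8:flagent {preposition}; 9:vrour {verb,adjective}; 10:flaaflash {preposition}.
There are 16 candidate sequences in total.
Checking each against the rules leaves 6 sequences.
Count = 6.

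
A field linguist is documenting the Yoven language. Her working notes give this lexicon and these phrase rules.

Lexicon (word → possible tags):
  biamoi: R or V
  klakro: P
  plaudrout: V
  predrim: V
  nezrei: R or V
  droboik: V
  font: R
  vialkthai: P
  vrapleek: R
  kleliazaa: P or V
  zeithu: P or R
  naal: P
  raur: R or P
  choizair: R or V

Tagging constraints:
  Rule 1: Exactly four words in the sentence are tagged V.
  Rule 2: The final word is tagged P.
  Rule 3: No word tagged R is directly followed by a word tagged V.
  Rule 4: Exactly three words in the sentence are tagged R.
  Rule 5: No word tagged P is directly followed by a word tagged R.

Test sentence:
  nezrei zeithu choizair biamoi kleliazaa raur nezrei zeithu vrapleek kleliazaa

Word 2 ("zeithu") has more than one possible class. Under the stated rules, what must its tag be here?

P

Candidates per position — 1:nezrei {R,V}; 2:zeithu {P,R}; 3:choizair {R,V}; 4:biamoi {R,V}; 5:kleliazaa {P,V}; 6:raur {R,P}; 7:nezrei {R,V}; 8:zeithu {P,R}; 9:vrapleek {R}; 10:kleliazaa {P,V}.
Position 8: P is ruled out by rule 5; that leaves R.
Position 10: V is ruled out by rule 2; that leaves P.
Position 2: the remaining choice is settled jointly with positions 1, 3, 4, 5, 6, 7 — only P at position 2 is part of a tagging that satisfies every rule.
The unique satisfying tagging is: R P V V V P V R R P.
Check: rule 1 ✓; rule 2 ✓; rule 3 ✓; rule 4 ✓; rule 5 ✓.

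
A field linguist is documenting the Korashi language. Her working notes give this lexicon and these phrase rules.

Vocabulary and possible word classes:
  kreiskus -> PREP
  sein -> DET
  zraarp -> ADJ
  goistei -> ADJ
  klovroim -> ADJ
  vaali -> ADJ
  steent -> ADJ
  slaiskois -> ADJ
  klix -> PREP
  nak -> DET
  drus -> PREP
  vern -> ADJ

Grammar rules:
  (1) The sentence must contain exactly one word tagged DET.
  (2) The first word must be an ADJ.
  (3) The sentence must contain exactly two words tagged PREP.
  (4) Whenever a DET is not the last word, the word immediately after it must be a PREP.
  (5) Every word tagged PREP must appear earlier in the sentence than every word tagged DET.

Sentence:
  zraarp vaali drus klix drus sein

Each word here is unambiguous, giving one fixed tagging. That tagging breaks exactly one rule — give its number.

3

Fixed tagging: ADJ ADJ PREP PREP PREP DET.
Applying the rules: R1 pass, R2 pass, R3 fail, R4 pass, R5 pass.
Only rule 3 fails.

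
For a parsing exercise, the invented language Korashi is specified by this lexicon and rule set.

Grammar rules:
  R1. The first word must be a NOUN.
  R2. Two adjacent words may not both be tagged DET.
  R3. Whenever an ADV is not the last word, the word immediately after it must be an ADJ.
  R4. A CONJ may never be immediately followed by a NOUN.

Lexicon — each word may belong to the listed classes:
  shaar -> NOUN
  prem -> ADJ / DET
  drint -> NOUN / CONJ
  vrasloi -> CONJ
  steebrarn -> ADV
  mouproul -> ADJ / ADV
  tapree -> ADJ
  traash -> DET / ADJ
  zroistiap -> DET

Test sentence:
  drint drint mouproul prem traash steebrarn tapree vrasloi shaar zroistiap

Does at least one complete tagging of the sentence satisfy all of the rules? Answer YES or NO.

NO

Candidates per position — 1:drint {NOUN,CONJ}; 2:drint {NOUN,CONJ}; 3:mouproul {ADJ,ADV}; 4:prem {ADJ,DET}; 5:traash {DET,ADJ}; 6:steebrarn {ADV}; 7:tapree {ADJ}; 8:vrasloi {CONJ}; 9:shaar {NOUN}; 10:zroistiap {DET}.
Rule 4 cannot be satisfied by any choice of tags from the lexicon.
So there is no consistent tagging.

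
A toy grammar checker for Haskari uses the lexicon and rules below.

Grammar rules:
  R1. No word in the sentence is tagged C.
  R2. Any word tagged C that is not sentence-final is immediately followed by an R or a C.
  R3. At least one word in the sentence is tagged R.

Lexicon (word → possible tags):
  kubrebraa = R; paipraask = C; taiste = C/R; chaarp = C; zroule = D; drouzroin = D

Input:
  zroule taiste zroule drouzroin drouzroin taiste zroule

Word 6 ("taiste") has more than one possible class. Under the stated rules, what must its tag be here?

R

Candidates per position — 1:zroule {D}; 2:taiste {C,R}; 3:zroule {D}; 4:drouzroin {D}; 5:drouzroin {D}; 6:taiste {C,R}; 7:zroule {D}.
If word 2 were C, no tagging could satisfy rule 1; so word 2 is R.
If word 6 were C, no tagging could satisfy rule 1; so word 6 is R.
The unique satisfying tagging is: D R D D D R D.
Checking: rule 1 ok; rule 2 ok; rule 3 ok.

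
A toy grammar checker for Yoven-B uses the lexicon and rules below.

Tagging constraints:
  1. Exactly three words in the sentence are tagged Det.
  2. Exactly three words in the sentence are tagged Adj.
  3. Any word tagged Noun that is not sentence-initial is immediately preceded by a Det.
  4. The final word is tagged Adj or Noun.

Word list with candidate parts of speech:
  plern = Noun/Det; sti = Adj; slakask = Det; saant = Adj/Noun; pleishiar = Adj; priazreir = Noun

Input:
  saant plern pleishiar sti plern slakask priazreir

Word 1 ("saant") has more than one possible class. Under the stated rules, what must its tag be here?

Candidates per position — 1:saant {Adj,Noun}; 2:plern {Noun,Det}; 3:pleishiar {Adj}; 4:sti {Adj}; 5:plern {Noun,Det}; 6:slakask {Det}; 7:priazreir {Noun}.
At position 1, choosing Noun makes rule 2 impossible to satisfy; hence Adj.
At position 2, choosing Noun makes rule 1 impossible to satisfy; hence Det.
At position 5, choosing Noun makes rule 1 impossible to satisfy; hence Det.
The unique satisfying tagging is: Adj Det Adj Adj Det Det Noun.
Checking: rule 1 ok; rule 2 ok; rule 3 ok; rule 4 ok.

Adj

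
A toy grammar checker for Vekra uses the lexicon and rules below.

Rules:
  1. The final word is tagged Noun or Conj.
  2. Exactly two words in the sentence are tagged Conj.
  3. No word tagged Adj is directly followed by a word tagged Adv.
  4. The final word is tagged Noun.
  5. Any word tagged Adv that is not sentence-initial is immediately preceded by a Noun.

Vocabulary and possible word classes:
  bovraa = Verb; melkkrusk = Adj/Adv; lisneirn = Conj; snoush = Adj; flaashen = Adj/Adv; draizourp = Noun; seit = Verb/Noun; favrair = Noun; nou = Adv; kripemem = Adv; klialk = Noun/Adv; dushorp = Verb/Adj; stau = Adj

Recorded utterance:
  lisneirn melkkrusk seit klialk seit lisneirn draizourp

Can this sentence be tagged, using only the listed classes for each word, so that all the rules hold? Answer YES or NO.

Candidates per position — 1:lisneirn {Conj}; 2:melkkrusk {Adj,Adv}; 3:seit {Verb,Noun}; 4:klialk {Noun,Adv}; 5:seit {Verb,Noun}; 6:lisneirn {Conj}; 7:draizourp {Noun}.
One satisfying assignment: Conj Adj Noun Adv Verb Conj Noun.
Verifying each rule — rule 1 ok; rule 2 ok; rule 3 ok; rule 4 ok; rule 5 ok.

YES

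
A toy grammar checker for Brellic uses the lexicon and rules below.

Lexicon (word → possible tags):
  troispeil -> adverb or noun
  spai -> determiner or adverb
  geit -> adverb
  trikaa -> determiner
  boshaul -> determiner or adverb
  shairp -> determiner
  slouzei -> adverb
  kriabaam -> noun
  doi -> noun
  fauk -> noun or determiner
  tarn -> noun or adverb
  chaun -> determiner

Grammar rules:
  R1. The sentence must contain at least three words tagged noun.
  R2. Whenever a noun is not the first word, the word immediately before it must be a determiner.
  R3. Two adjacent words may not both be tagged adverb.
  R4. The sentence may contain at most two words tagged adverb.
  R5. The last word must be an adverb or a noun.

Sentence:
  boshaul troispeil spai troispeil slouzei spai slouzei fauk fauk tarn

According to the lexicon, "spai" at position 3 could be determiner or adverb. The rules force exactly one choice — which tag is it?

determiner

Candidates per position — 1:boshaul {determiner,adverb}; 2:troispeil {adverb,noun}; 3:spai {determiner,adverb}; 4:troispeil {adverb,noun}; 5:slouzei {adverb}; 6:spai {determiner,adverb}; 7:slouzei {adverb}; 8:fauk {noun,determiner}; 9:fauk {noun,determiner}; 10:tarn {noun,adverb}.
Position 1: adverb is ruled out by rule 4; that leaves determiner.
Position 2: adverb is ruled out by rule 4; that leaves noun.
Position 3: adverb is ruled out by rule 4; that leaves determiner.
Position 4: adverb is ruled out by rule 3; that leaves noun.
Position 6: adverb is ruled out by rule 3; that leaves determiner.
Position 8: noun is ruled out by rule 2; that leaves determiner.
Position 10: adverb is ruled out by rule 4; that leaves noun.
Position 9: noun is ruled out by rule 2; that leaves determiner.
That leaves exactly one tagging: determiner noun determiner noun adverb determiner adverb determiner determiner noun.
Verifying each rule — rule 1 ✓; rule 2 ✓; rule 3 ✓; rule 4 ✓; rule 5 ✓.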